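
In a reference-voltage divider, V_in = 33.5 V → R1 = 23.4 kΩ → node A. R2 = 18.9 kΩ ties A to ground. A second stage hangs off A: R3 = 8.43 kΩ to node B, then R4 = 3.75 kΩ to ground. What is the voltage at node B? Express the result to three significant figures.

Looking into the second stage from A: R3 + R4 = 12.18 kΩ appears in parallel with R2.
Effective lower resistance at A: R2 ‖ 12.18 = 7.407 kΩ.
First divider: V_A = V_in · 7.407/(23.4 + 7.407) = 8.054 V.
V_B = V_A × 0.3079 = 2.480 V.

V_B ≈ 2.48 V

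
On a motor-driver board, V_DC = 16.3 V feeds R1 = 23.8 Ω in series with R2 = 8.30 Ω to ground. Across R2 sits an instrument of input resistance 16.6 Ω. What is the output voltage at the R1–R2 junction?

The load sits in parallel with R2, giving an effective lower resistance R2' = R2·R_L/(R2+R_L) = 5.533 Ω.
Then V_out = V_DC · R2'/(R1 + R2') = 16.3 × 5.533/29.33 = 3.075 V.

V_out ≈ 3.07 V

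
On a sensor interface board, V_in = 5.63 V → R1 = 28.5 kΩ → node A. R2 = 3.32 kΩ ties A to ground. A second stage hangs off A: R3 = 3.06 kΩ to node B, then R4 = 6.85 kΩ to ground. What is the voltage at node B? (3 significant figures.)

V_B ≈ 0.312 V

Node A sees R2 in parallel with the series input of stage 2, R3 + R4 = 9.910 kΩ.
Effective lower resistance at A: R2 ‖ 9.910 = 2.487 kΩ.
First divider: V_A = V_in · 2.487/(28.5 + 2.487) = 0.4518 V.
Then the unloaded second divider: V_B = V_A × R4/(R3+R4) = 0.4518 × 0.6912 = 0.3123 V.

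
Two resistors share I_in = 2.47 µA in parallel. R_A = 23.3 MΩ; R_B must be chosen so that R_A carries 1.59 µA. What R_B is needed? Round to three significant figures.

R_B ≈ 42.1 MΩ

In a two-way split, I_A/I_in = R_B/(R_A + R_B).
1.59/2.47 = R_B/(R_A + R_B) → R_B = R_A · (0.6437)/(1 − 0.6437) = 23.3 × 1.807 = 42.10 MΩ.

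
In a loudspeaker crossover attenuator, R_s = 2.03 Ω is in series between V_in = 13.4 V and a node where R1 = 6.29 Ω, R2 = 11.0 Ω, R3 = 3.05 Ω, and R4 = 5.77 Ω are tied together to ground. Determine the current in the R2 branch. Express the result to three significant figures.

I ≈ 0.483 A

Parallel bank: R_p = 1/(1/6.29 + 1/11.0 + 1/3.05 + 1/5.77) = 1.331 Ω.
V_A = 13.4 × 1.331/3.361 = 5.308 V.
I(R2) = V_A / R2 = 5.308/11.0 = 0.4825 A.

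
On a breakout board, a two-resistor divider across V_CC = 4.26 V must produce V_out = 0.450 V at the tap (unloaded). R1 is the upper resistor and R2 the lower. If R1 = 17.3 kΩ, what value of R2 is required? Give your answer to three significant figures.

Required fraction k = V_out/V_CC = 0.1056.
R2 = R1 · 0.1056/(1 − 0.1056) = 2.043 kΩ.

R2 ≈ 2.04 kΩ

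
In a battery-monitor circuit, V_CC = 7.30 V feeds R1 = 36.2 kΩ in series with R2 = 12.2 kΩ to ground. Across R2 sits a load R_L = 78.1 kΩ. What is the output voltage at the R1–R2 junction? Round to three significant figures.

V_out ≈ 1.65 V

R2 ‖ R_L = (12.2 × 78.1)/(12.2 + 78.1) = 10.55 kΩ.
Then V_out = V_CC · R2'/(R1 + R2') = 7.30 × 10.55/46.75 = 1.648 V.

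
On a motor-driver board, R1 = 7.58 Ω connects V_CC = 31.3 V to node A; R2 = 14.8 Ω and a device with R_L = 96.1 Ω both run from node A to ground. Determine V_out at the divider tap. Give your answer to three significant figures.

First combine the lower leg with the load: R2 ‖ R_L = 12.82 Ω.
Now apply the divider: V_out = 31.3 × 0.6285 = 19.67 V.
(Unloaded it would be 20.7 V; the load pulls it down.)

V_out ≈ 19.7 V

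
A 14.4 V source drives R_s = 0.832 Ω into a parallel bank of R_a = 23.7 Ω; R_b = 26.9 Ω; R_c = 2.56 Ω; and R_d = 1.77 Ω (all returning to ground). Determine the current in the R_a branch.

I ≈ 0.326 A

Equivalent of the parallel group: R_p = 0.9662 Ω.
V_A = 14.4 × 0.9662/1.798 = 7.737 V.
Branch current I = V_A/R_a = 7.737/23.7 = 0.3265 A.
(Equivalently: I_total = 8.008 A, then current-divider fraction G_k/ΣG = 0.04077.)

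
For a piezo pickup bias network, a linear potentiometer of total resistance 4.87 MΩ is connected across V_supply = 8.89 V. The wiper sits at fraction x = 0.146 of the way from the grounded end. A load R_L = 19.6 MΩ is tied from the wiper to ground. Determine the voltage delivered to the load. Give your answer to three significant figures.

Split the track: R_lower = x·R_p = 0.7110 MΩ, R_upper = (1−x)·R_p = 4.159 MΩ.
Lower segment in parallel with the load: 0.7110 ‖ 19.6 = 0.6861 MΩ.
Then V_out = V_supply · 0.6861/(4.159 + 0.6861) = 1.259 V.
(Unloaded: V_out = x·V_supply = 1.30 V.)

V_out ≈ 1.26 V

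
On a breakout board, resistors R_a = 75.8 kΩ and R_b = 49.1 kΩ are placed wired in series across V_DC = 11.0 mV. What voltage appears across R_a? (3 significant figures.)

V ≈ 6.68 mV

ΣR = 75.8 + 49.1 = 124.9 kΩ.
By the voltage-divider rule, V = 11.0 × 75.80/124.9 = 6.676 mV.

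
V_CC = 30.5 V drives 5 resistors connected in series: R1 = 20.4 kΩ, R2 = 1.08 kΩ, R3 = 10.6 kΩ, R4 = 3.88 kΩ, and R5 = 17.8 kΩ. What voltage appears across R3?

V ≈ 6.01 V

ΣR = 20.4 + 1.08 + 10.6 + 3.88 + 17.8 = 53.76 kΩ.
By the voltage-divider rule, V = 30.5 × 10.60/53.76 = 6.014 V.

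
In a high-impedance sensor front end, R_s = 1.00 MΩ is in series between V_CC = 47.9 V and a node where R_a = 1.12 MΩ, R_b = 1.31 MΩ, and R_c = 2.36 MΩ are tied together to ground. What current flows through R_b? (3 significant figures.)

Combine the parallel branches: R_p = (1/1.12 + 1/1.31 + 1/2.36)⁻¹ = 0.4808 MΩ.
V_A = 47.9 × 0.4808/1.481 = 15.55 V.
I(R_b) = V_A / R_b = 15.55/1.31 = 11.87 µA.

I ≈ 11.9 µA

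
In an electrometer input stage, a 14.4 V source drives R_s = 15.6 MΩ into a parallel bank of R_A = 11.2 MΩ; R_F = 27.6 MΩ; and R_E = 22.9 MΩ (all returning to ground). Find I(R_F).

I ≈ 0.143 µA

Equivalent of the parallel group: R_p = 5.911 MΩ.
Node voltage V_A = V_s · R_p/(R_s + R_p) = 14.4 × 0.2748 = 3.957 V.
I(R_F) = V_A / R_F = 3.957/27.6 = 0.1434 µA.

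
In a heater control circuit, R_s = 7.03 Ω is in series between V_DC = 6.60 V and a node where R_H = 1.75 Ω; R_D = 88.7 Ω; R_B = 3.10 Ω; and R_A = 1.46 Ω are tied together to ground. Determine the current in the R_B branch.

Parallel bank: R_p = 1/(1/1.75 + 1/88.7 + 1/3.10 + 1/1.46) = 0.6288 Ω.
Node voltage V_A = V_DC · R_p/(R_s + R_p) = 6.60 × 0.08211 = 0.5419 V.
Branch current I = V_A/R_B = 0.5419/3.10 = 0.1748 A.

I ≈ 0.175 A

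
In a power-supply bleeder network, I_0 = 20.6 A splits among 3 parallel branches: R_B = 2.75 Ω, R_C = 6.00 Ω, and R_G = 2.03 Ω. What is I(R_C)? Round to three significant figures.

I ≈ 3.36 A

ΣG = 1/2.75 + 1/6.00 + 1/2.03 = 1.023.
By the current-divider rule, I = I_0 · G_k/ΣG = 20.6 × 0.1629 = 3.356 A.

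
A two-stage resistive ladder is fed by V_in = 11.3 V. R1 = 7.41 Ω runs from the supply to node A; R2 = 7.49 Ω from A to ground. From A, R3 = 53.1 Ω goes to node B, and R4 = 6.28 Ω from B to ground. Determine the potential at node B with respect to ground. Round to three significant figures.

V_B ≈ 0.565 V

The second stage (R3 + R4 = 59.38 Ω) loads node A in parallel with R2.
R2 ‖ (R3+R4) = 6.651 Ω.
V_A = 11.3 × 6.651/(7.41 + 6.651) = 5.345 V.
Then the unloaded second divider: V_B = V_A × R4/(R3+R4) = 5.345 × 0.1058 = 0.5653 V.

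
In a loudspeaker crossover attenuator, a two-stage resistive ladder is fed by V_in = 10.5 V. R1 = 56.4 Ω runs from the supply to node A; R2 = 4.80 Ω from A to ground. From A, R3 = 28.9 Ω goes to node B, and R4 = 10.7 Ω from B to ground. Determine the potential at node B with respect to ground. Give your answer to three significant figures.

V_B ≈ 0.200 V

Node A sees R2 in parallel with the series input of stage 2, R3 + R4 = 39.60 Ω.
R2 ‖ (R3+R4) = 4.281 Ω.
First divider: V_A = V_in · 4.281/(56.4 + 4.281) = 0.7408 V.
Then the unloaded second divider: V_B = V_A × R4/(R3+R4) = 0.7408 × 0.2702 = 0.2002 V.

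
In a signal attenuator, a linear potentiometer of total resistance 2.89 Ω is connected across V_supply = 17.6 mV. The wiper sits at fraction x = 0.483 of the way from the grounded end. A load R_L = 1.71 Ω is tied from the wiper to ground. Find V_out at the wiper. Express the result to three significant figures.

V_out ≈ 5.98 mV

Lower segment x·R_p = 1.396 Ω; upper segment (1−x)·R_p = 1.494 Ω.
R_L loads the lower segment: effective lower R = 0.7685 Ω.
V_out = 17.6 × 0.7685/(1.494 + 0.7685) = 5.978 mV.
(Unloaded: V_out = x·V_supply = 8.50 mV.)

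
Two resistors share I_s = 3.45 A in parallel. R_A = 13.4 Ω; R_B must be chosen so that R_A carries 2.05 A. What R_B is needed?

The fraction through R_A equals R_B/(R_A+R_B).
With f = 0.5942, R_B = R_A · f/(1−f) = 13.4 × 1.464 = 19.62 Ω.

R_B ≈ 19.6 Ω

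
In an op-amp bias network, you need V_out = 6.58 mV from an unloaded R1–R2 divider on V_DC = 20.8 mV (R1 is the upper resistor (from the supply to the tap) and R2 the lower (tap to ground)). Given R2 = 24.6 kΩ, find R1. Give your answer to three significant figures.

V_out/V_DC = R2/(R1+R2) = 0.3163.
So R1 = R2 · (V_DC/V_out − 1) = 24.6 × (20.8/6.58 − 1) = 24.6 × 2.161 = 53.16 kΩ.

R1 ≈ 53.2 kΩ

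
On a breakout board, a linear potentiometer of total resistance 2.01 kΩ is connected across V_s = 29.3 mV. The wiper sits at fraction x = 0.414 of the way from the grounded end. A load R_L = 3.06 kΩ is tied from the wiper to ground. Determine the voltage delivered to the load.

Split the track: R_lower = x·R_p = 0.8321 kΩ, R_upper = (1−x)·R_p = 1.178 kΩ.
Lower segment in parallel with the load: 0.8321 ‖ 3.06 = 0.6542 kΩ.
Then V_out = V_s · 0.6542/(1.178 + 0.6542) = 10.46 mV.
(Unloaded: V_out = x·V_s = 12.1 mV.)

V_out ≈ 10.5 mV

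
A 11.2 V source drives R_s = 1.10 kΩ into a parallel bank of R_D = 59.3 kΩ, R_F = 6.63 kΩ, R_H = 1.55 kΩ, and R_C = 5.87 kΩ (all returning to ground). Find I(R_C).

Parallel bank: R_p = 1/(1/59.3 + 1/6.63 + 1/1.55 + 1/5.87) = 1.017 kΩ.
Node voltage V_A = V_CC · R_p/(R_s + R_p) = 11.2 × 0.4804 = 5.381 V.
Branch current I = V_A/R_C = 5.381/5.87 = 0.9166 mA.

I ≈ 0.917 mA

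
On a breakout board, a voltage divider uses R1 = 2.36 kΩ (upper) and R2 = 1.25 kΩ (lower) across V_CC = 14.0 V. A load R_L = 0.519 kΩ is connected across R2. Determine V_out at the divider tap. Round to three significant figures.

V_out ≈ 1.88 V

First combine the lower leg with the load: R2 ‖ R_L = 0.3667 kΩ.
Then V_out = V_CC · R2'/(R1 + R2') = 14.0 × 0.3667/2.727 = 1.883 V.
(Unloaded it would be 4.85 V; the load pulls it down.)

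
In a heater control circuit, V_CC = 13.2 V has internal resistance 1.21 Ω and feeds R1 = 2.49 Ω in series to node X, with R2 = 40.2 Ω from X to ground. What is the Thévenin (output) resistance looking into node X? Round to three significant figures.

R_th ≈ 3.39 Ω

R1' = 1.21 + 2.49 = 3.700 Ω (source resistance + R1).
Looking into X with the source shorted: R_th = R1'·R2/(R1'+R2) = 3.700 × 40.2/43.90 = 3.388 Ω.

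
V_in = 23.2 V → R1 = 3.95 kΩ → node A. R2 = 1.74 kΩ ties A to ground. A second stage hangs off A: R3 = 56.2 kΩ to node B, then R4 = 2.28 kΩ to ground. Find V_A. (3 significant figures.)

Looking into the second stage from A: R3 + R4 = 58.48 kΩ appears in parallel with R2.
Effective lower resistance at A: R2 ‖ 58.48 = 1.690 kΩ.
V_A = 23.2 × 1.690/(3.95 + 1.690) = 6.951 V.

V_A ≈ 6.95 V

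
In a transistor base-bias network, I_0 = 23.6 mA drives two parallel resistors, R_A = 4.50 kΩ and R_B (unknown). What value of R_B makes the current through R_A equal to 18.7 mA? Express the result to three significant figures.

R_B ≈ 17.2 kΩ

Two-branch current divider: I_A = I_0 · R_B/(R_A + R_B).
18.7/23.6 = R_B/(R_A + R_B) → R_B = R_A · (0.7924)/(1 − 0.7924) = 4.50 × 3.816 = 17.17 kΩ.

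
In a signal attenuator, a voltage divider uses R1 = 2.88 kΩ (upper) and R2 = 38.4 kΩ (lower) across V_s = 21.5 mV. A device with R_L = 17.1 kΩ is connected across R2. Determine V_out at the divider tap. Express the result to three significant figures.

V_out ≈ 17.3 mV

First combine the lower leg with the load: R2 ‖ R_L = 11.83 kΩ.
Now apply the divider: V_out = 21.5 × 0.8042 = 17.29 mV.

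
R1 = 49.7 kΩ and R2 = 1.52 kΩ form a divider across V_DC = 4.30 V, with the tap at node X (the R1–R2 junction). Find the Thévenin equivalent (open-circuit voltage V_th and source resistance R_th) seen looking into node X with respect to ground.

V_th ≈ 0.128 V, R_th ≈ 1.47 kΩ

Open-circuit (no load on X): V_th = V_DC · R2/(R1 + R2) = 4.30 × 1.52/(49.70 + 1.52) = 0.1276 V.
Zeroing V_DC shorts the top of R1 to ground, so R_th = R1 ‖ R2 = 1.475 kΩ.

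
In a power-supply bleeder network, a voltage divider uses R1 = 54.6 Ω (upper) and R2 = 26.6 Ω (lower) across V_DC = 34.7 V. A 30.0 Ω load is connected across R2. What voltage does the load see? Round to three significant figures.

V_out ≈ 7.12 V

R2 ‖ R_L = (26.6 × 30.0)/(26.6 + 30.0) = 14.10 Ω.
Voltage divider with the loaded lower leg: V_out = 34.7 × 14.10/(54.6 + 14.10) = 34.7 × 0.2052 = 7.121 V.
(Unloaded it would be 11.4 V; the load pulls it down.)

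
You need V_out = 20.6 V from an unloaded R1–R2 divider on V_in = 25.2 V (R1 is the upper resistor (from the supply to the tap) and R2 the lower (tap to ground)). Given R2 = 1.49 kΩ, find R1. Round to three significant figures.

The divider ratio is R2/(R1+R2) = 20.6/25.2 = 0.8175.
So R1 = R2 · (V_in/V_out − 1) = 1.49 × (25.2/20.6 − 1) = 1.49 × 0.2233 = 0.3327 kΩ.

R1 ≈ 0.333 kΩ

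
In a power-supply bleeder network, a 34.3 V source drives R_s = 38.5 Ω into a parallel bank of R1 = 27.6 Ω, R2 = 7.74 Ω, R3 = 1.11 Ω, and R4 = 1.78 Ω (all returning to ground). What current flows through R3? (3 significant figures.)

Equivalent of the parallel group: R_p = 0.6142 Ω.
V_A = 34.3 × 0.6142/39.11 = 0.5386 V.
Branch current I = V_A/R3 = 0.5386/1.11 = 0.4852 A.

I ≈ 0.485 A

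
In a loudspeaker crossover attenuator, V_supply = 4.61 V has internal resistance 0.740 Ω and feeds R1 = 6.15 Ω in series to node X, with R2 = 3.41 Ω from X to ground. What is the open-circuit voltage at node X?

R1' = 0.740 + 6.15 = 6.890 Ω (source resistance + R1).
Open-circuit (no load on X): V_th = V_supply · R2/(R1' + R2) = 4.61 × 3.41/(6.890 + 3.41) = 1.526 V.

V_th ≈ 1.53 V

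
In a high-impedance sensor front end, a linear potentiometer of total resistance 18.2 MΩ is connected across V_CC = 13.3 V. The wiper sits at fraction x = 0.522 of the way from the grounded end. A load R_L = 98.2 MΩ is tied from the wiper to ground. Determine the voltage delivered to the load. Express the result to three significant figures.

Split the track: R_lower = x·R_p = 9.500 MΩ, R_upper = (1−x)·R_p = 8.700 MΩ.
(x·R_p) ‖ R_L = 8.662 MΩ.
Then V_out = V_CC · 8.662/(8.700 + 8.662) = 6.636 V.

V_out ≈ 6.64 V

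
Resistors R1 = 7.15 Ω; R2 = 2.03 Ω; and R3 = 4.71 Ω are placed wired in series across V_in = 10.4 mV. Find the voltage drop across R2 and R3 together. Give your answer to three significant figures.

ΣR = 7.15 + 2.03 + 4.71 = 13.89 Ω.
R_{R2..R3} = 2.03 + 4.71 = 6.740 Ω.
Voltage divider: V = V_in · (6.740 / 13.89) = 10.4 × 0.4852 = 5.047 mV.

V ≈ 5.05 mV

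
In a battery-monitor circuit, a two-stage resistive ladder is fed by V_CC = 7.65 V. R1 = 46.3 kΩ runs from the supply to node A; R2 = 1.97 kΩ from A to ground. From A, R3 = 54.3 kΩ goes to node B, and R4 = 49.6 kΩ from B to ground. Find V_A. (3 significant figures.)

Node A sees R2 in parallel with the series input of stage 2, R3 + R4 = 103.9 kΩ.
Effective lower resistance at A: R2 ‖ 103.9 = 1.933 kΩ.
So V_A = 7.65 × 0.04008 = 0.3066 V.

V_A ≈ 0.307 V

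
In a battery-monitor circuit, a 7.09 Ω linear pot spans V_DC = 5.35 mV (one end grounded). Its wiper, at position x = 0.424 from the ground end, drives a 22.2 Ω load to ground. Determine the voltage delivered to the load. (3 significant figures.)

V_out ≈ 2.10 mV

The pot divides into 4.084 Ω above the wiper and 3.006 Ω below.
R_L loads the lower segment: effective lower R = 2.648 Ω.
V_out = 5.35 × 2.648/(4.084 + 2.648) = 2.104 mV.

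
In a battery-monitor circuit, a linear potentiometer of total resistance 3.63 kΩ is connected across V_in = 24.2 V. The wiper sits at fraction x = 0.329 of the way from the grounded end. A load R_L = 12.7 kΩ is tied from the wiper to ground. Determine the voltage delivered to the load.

V_out ≈ 7.49 V

Lower segment x·R_p = 1.194 kΩ; upper segment (1−x)·R_p = 2.436 kΩ.
R_L loads the lower segment: effective lower R = 1.092 kΩ.
Loaded-divider output: V_out = 24.2 × 0.3095 = 7.489 V.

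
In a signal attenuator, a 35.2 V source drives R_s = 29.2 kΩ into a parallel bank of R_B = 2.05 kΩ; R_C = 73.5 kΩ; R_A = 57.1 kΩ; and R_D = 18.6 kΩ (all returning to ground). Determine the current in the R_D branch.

Equivalent of the parallel group: R_p = 1.746 kΩ.
Node voltage V_A = V_in · R_p/(R_s + R_p) = 35.2 × 0.05643 = 1.986 V.
I(R_D) = V_A / R_D = 1.986/18.6 = 0.1068 mA.
(Equivalently: I_total = 1.137 mA, then current-divider fraction G_k/ΣG = 0.09388.)

I ≈ 0.107 mA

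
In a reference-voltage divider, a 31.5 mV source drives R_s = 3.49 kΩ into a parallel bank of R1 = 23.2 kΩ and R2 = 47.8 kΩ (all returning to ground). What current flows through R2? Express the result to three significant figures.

I ≈ 0.539 µA

Equivalent of the parallel group: R_p = 15.62 kΩ.
Node voltage V_A = V_CC · R_p/(R_s + R_p) = 31.5 × 0.8174 = 25.75 mV.
Branch current I = V_A/R2 = 25.75/47.8 = 0.5386 µA.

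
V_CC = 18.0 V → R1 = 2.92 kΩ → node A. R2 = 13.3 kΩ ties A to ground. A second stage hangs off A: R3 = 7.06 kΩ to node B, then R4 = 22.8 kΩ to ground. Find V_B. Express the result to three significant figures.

V_B ≈ 10.4 V

Looking into the second stage from A: R3 + R4 = 29.86 kΩ appears in parallel with R2.
R2 ‖ (R3+R4) = 9.202 kΩ.
V_A = 18.0 × 9.202/(2.92 + 9.202) = 13.66 V.
V_B = V_A × 0.7636 = 10.43 V.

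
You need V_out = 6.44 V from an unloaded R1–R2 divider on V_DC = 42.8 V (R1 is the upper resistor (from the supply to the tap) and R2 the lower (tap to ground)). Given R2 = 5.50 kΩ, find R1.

R1 ≈ 31.1 kΩ

The divider ratio is R2/(R1+R2) = 6.44/42.8 = 0.1505.
R1 = R2·(1/k − 1) = 5.50 × 5.646 = 31.05 kΩ.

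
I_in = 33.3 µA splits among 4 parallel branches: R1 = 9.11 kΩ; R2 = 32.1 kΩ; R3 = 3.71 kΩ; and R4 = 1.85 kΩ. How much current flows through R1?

ΣG = 1/9.11 + 1/32.1 + 1/3.71 + 1/1.85 = 0.9510.
R1 takes the fraction G_k/ΣG = 0.1098/0.9510 = 0.1154, so I = 33.3 × 0.1154 = 3.844 µA.

I ≈ 3.84 µA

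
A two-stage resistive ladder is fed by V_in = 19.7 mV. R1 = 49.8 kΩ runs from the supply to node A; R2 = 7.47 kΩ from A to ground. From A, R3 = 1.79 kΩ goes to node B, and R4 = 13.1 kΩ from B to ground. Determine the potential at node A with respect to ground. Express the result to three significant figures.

Looking into the second stage from A: R3 + R4 = 14.89 kΩ appears in parallel with R2.
R2 ‖ (R3+R4) = 4.974 kΩ.
First divider: V_A = V_in · 4.974/(49.8 + 4.974) = 1.789 mV.

V_A ≈ 1.79 mV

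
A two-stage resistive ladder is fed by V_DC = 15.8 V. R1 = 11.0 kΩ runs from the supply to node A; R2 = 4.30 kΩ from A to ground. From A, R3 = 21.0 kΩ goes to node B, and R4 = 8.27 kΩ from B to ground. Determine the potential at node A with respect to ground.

V_A ≈ 4.02 V

Node A sees R2 in parallel with the series input of stage 2, R3 + R4 = 29.27 kΩ.
R2 ‖ (R3+R4) = 3.749 kΩ.
First divider: V_A = V_DC · 3.749/(11.0 + 3.749) = 4.016 V.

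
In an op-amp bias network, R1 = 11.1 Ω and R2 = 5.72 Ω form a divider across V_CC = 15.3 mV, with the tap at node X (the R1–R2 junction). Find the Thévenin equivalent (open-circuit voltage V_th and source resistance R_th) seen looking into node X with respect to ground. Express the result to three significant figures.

V_th is the unloaded tap voltage: V_CC · R2/(R1+R2) = 15.3 × 0.3401 = 5.203 mV.
With V_CC suppressed (replaced by a short), R_th = R1 ‖ R2 = (11.10 × 5.72)/(11.10 + 5.72) = 3.775 Ω.

V_th ≈ 5.20 mV, R_th ≈ 3.77 Ω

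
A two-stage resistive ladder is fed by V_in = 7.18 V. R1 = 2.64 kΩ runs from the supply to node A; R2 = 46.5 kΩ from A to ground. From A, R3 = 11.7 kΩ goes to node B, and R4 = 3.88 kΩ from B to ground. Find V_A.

V_A ≈ 5.86 V

The second stage (R3 + R4 = 15.58 kΩ) loads node A in parallel with R2.
Effective lower resistance at A: R2 ‖ 15.58 = 11.67 kΩ.
V_A = 7.18 × 11.67/(2.64 + 11.67) = 5.855 V.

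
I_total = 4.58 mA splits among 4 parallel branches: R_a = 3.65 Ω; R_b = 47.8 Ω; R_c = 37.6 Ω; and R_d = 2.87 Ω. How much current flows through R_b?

ΣG = 1/3.65 + 1/47.8 + 1/37.6 + 1/2.87 = 0.6699.
Current divider: I(R_b) = I_total · G_k/ΣG = 4.58 × (0.02092/0.6699) = 4.58 × 0.03123 = 0.1430 mA.

I ≈ 0.143 mA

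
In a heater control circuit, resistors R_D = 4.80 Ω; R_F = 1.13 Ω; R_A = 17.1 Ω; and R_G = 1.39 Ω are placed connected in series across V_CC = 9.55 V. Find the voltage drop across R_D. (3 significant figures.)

ΣR = 4.80 + 1.13 + 17.1 + 1.39 = 24.42 Ω.
By the voltage-divider rule, V = 9.55 × 4.800/24.42 = 1.877 V.

V ≈ 1.88 V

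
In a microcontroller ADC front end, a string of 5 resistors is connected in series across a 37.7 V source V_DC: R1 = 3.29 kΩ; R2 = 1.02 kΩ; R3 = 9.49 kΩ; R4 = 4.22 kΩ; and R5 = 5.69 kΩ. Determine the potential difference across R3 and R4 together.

V ≈ 21.8 V

ΣR = 3.29 + 1.02 + 9.49 + 4.22 + 5.69 = 23.71 kΩ.
R_{R3..R4} = 9.49 + 4.22 = 13.71 kΩ.
Voltage divider: V = V_DC · (13.71 / 23.71) = 37.7 × 0.5782 = 21.80 V.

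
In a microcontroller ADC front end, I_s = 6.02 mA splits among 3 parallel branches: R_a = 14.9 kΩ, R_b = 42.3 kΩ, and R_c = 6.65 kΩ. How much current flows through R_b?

I ≈ 0.590 mA

Total conductance ΣG = 1/14.9 + 1/42.3 + 1/6.65 = 0.2411 (units of 1/kΩ).
By the current-divider rule, I = I_s · G_k/ΣG = 6.02 × 0.09804 = 0.5902 mA.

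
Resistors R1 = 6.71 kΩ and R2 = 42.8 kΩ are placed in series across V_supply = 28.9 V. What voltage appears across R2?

Series total: ΣR = 6.71 + 42.8 = 49.51 kΩ.
Voltage divider: V = V_supply · (42.80 / 49.51) = 28.9 × 0.8645 = 24.98 V.

V ≈ 25.0 V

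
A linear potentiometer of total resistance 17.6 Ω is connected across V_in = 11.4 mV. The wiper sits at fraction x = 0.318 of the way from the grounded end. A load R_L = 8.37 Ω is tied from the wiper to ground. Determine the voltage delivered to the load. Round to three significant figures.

V_out ≈ 2.49 mV

Split the track: R_lower = x·R_p = 5.597 Ω, R_upper = (1−x)·R_p = 12.00 Ω.
(x·R_p) ‖ R_L = 3.354 Ω.
Loaded-divider output: V_out = 11.4 × 0.2184 = 2.490 mV.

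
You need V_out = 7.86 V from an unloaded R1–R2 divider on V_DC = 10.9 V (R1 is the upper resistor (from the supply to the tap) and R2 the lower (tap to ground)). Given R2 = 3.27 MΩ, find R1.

The divider ratio is R2/(R1+R2) = 7.86/10.9 = 0.7211.
So R1 = R2 · (V_DC/V_out − 1) = 3.27 × (10.9/7.86 − 1) = 3.27 × 0.3868 = 1.265 MΩ.

R1 ≈ 1.26 MΩ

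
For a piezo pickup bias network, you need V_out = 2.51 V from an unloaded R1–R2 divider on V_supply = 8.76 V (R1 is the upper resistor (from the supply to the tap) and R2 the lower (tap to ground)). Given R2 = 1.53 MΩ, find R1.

R1 ≈ 3.81 MΩ

Required fraction k = V_out/V_supply = 0.2865.
R1 = R2·(1/k − 1) = 1.53 × 2.490 = 3.810 MΩ.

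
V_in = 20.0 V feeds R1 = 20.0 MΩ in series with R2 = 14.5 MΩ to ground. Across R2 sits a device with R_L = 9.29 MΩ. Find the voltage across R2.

The load sits in parallel with R2, giving an effective lower resistance R2' = R2·R_L/(R2+R_L) = 5.662 MΩ.
Then V_out = V_in · R2'/(R1 + R2') = 20.0 × 5.662/25.66 = 4.413 V.
(Unloaded it would be 8.41 V; the load pulls it down.)

V_out ≈ 4.41 V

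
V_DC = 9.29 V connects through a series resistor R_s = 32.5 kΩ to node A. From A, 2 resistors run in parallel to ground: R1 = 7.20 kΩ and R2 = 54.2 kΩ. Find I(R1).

Equivalent of the parallel group: R_p = 6.356 kΩ.
Node voltage V_A = V_DC · R_p/(R_s + R_p) = 9.29 × 0.1636 = 1.520 V.
Branch current I = V_A/R1 = 1.520/7.20 = 0.2111 mA.

I ≈ 0.211 mA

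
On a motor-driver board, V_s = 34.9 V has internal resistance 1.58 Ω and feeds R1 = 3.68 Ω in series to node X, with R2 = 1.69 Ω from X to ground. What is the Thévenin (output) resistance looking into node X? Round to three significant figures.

R1' = 1.58 + 3.68 = 5.260 Ω (source resistance + R1).
With V_s suppressed (replaced by a short), R_th = R1' ‖ R2 = (5.260 × 1.69)/(5.260 + 1.69) = 1.279 Ω.

R_th ≈ 1.28 Ω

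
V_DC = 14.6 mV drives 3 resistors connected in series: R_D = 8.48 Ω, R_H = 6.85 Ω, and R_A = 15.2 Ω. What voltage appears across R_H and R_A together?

Series total: ΣR = 8.48 + 6.85 + 15.2 = 30.53 Ω.
R_{R_H..R_A} = 6.85 + 15.2 = 22.05 Ω.
Voltage divider: V = V_DC · (22.05 / 30.53) = 14.6 × 0.7222 = 10.54 mV.

V ≈ 10.5 mV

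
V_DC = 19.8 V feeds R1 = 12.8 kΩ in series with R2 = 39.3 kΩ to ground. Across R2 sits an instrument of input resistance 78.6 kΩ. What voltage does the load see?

The load sits in parallel with R2, giving an effective lower resistance R2' = R2·R_L/(R2+R_L) = 26.20 kΩ.
Voltage divider with the loaded lower leg: V_out = 19.8 × 26.20/(12.8 + 26.20) = 19.8 × 0.6718 = 13.30 V.

V_out ≈ 13.3 V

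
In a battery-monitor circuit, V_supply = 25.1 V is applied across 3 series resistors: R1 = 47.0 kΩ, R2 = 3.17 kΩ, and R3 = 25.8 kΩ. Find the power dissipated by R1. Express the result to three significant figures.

Series current I = V_supply/ΣR = 25.1/75.97 = 0.3304 mA.
P = I²R = 0.1092 × 47.0 = 5.131 mW.

P ≈ 5.13 mW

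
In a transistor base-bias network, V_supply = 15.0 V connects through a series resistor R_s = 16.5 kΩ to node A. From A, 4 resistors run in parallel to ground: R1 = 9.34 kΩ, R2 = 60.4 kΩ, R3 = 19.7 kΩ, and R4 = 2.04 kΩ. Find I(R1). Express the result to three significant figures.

Parallel bank: R_p = 1/(1/9.34 + 1/60.4 + 1/19.7 + 1/2.04) = 1.505 kΩ.
Node voltage V_A = V_supply · R_p/(R_s + R_p) = 15.0 × 0.08357 = 1.254 V.
I(R1) = V_A / R1 = 1.254/9.34 = 0.1342 mA.

I ≈ 0.134 mA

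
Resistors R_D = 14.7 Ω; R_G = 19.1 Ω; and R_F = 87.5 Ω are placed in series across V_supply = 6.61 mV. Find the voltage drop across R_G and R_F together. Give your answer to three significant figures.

V ≈ 5.81 mV

Series total: ΣR = 14.7 + 19.1 + 87.5 = 121.3 Ω.
R_{R_G..R_F} = 19.1 + 87.5 = 106.6 Ω.
V = V_supply · R/ΣR = 6.61 × 0.8788 = 5.809 mV.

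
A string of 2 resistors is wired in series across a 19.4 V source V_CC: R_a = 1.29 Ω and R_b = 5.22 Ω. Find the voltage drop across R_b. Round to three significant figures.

ΣR = 1.29 + 5.22 = 6.510 Ω.
By the voltage-divider rule, V = 19.4 × 5.220/6.510 = 15.56 V.

V ≈ 15.6 V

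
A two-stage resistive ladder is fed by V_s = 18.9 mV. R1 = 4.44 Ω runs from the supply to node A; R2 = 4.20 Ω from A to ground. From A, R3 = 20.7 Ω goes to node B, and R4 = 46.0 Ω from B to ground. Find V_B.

V_B ≈ 6.14 mV

Node A sees R2 in parallel with the series input of stage 2, R3 + R4 = 66.70 Ω.
R2 ‖ (R3+R4) = 3.951 Ω.
First divider: V_A = V_s · 3.951/(4.44 + 3.951) = 8.900 mV.
Stage 2 is unloaded, so V_B = V_A · R4/(R3+R4) = 8.900 × 46.0/66.70 = 6.138 mV.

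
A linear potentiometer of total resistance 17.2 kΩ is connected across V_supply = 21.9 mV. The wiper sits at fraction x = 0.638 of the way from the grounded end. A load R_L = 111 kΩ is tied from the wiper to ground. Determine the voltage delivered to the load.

V_out ≈ 13.5 mV

Split the track: R_lower = x·R_p = 10.97 kΩ, R_upper = (1−x)·R_p = 6.226 kΩ.
R_L loads the lower segment: effective lower R = 9.986 kΩ.
V_out = 21.9 × 9.986/(6.226 + 9.986) = 13.49 mV.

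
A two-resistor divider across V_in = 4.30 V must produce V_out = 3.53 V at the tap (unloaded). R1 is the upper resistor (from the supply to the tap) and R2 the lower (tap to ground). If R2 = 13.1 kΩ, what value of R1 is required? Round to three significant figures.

The divider ratio is R2/(R1+R2) = 3.53/4.30 = 0.8209.
So R1 = R2 · (V_in/V_out − 1) = 13.1 × (4.30/3.53 − 1) = 13.1 × 0.2181 = 2.858 kΩ.

R1 ≈ 2.86 kΩ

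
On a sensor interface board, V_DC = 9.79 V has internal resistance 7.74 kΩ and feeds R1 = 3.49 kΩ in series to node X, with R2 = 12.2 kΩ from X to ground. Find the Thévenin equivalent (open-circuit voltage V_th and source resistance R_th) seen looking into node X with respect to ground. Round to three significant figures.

V_th ≈ 5.10 V, R_th ≈ 5.85 kΩ

R1' = 7.74 + 3.49 = 11.23 kΩ (source resistance + R1).
Open-circuit (no load on X): V_th = V_DC · R2/(R1' + R2) = 9.79 × 12.2/(11.23 + 12.2) = 5.098 V.
Looking into X with the source shorted: R_th = R1'·R2/(R1'+R2) = 11.23 × 12.2/23.43 = 5.847 kΩ.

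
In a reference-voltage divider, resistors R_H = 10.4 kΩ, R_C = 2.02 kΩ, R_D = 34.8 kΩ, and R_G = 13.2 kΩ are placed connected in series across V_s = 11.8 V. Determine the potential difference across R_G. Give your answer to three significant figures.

Total series resistance ΣR = 10.4 + 2.02 + 34.8 + 13.2 = 60.42 kΩ.
Voltage divider: V = V_s · (13.20 / 60.42) = 11.8 × 0.2185 = 2.578 V.

V ≈ 2.58 V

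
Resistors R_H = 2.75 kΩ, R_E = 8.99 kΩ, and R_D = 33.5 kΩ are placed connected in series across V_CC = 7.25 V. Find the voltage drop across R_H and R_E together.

V ≈ 1.88 V

Series total: ΣR = 2.75 + 8.99 + 33.5 = 45.24 kΩ.
R_{R_H..R_E} = 2.75 + 8.99 = 11.74 kΩ.
Voltage divider: V = V_CC · (11.74 / 45.24) = 7.25 × 0.2595 = 1.881 V.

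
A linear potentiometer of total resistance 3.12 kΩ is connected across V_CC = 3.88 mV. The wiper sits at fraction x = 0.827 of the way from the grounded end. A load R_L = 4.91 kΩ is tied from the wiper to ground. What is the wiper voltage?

The pot divides into 0.5398 kΩ above the wiper and 2.580 kΩ below.
Lower segment in parallel with the load: 2.580 ‖ 4.91 = 1.691 kΩ.
V_out = 3.88 × 1.691/(0.5398 + 1.691) = 2.941 mV.
(Unloaded: V_out = x·V_CC = 3.21 mV.)

V_out ≈ 2.94 mV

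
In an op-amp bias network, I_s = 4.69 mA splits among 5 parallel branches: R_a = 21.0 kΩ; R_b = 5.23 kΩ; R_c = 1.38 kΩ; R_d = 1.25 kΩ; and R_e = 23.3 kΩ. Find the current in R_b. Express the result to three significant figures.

ΣG = 1/21.0 + 1/5.23 + 1/1.38 + 1/1.25 + 1/23.3 = 1.806.
Current divider: I(R_b) = I_s · G_k/ΣG = 4.69 × (0.1912/1.806) = 4.69 × 0.1058 = 0.4964 mA.

I ≈ 0.496 mA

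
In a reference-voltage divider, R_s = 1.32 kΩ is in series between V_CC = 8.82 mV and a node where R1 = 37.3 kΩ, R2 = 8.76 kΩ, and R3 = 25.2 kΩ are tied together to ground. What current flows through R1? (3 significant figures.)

Parallel bank: R_p = 1/(1/37.3 + 1/8.76 + 1/25.2) = 5.536 kΩ.
V_A by voltage divider: V_A = 8.82 × 5.536/(1.32 + 5.536) = 7.122 mV.
Branch current I = V_A/R1 = 7.122/37.3 = 0.1909 µA.

I ≈ 0.191 µA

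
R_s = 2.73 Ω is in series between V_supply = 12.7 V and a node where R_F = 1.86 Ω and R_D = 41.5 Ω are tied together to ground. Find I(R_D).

I ≈ 0.121 A

Parallel bank: R_p = 1/(1/1.86 + 1/41.5) = 1.780 Ω.
Node voltage V_A = V_supply · R_p/(R_s + R_p) = 12.7 × 0.3947 = 5.013 V.
Branch current I = V_A/R_D = 5.013/41.5 = 0.1208 A.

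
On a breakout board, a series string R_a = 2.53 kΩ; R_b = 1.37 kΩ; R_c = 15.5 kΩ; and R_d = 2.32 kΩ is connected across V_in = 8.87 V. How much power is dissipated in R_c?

P ≈ 2.58 mW

The common current is I = 8.87/21.72 = 0.4084 mA.
P(R_c) = I²·R_c = (0.4084)² × 15.5 = 2.585 mW.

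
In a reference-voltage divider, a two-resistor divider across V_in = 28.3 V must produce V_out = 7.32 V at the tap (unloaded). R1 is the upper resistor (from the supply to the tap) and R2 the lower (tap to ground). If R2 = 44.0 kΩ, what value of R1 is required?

V_out/V_in = R2/(R1+R2) = 0.2587.
R1 = R2·(1/k − 1) = 44.0 × 2.866 = 126.1 kΩ.

R1 ≈ 126 kΩ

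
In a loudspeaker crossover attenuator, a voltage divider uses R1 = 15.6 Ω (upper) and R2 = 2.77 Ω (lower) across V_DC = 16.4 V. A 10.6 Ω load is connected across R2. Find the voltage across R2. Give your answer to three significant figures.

V_out ≈ 2.02 V

R2 ‖ R_L = (2.77 × 10.6)/(2.77 + 10.6) = 2.196 Ω.
Now apply the divider: V_out = 16.4 × 0.1234 = 2.024 V.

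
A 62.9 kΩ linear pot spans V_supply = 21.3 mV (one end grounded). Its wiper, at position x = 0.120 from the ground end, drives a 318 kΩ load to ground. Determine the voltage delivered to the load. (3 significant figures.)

Split the track: R_lower = x·R_p = 7.548 kΩ, R_upper = (1−x)·R_p = 55.35 kΩ.
R_L loads the lower segment: effective lower R = 7.373 kΩ.
V_out = 21.3 × 7.373/(55.35 + 7.373) = 2.504 mV.

V_out ≈ 2.50 mV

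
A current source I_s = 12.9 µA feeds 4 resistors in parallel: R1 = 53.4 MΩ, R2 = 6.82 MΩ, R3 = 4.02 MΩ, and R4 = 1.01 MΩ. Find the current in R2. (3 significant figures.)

Conductances: ΣG = 1/53.4 + 1/6.82 + 1/4.02 + 1/1.01 = 1.404 (1/MΩ).
Current divider: I(R2) = I_s · G_k/ΣG = 12.9 × (0.1466/1.404) = 12.9 × 0.1044 = 1.347 µA.

I ≈ 1.35 µA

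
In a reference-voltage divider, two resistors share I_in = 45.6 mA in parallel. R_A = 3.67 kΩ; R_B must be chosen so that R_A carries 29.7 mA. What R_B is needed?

Two-branch current divider: I_A = I_in · R_B/(R_A + R_B).
29.7/45.6 = R_B/(R_A + R_B) → R_B = R_A · (0.6513)/(1 − 0.6513) = 3.67 × 1.868 = 6.855 kΩ.

R_B ≈ 6.86 kΩ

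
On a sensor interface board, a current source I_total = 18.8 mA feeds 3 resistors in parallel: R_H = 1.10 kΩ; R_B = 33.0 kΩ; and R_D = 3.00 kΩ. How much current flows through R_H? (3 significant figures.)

I ≈ 13.4 mA

Total conductance ΣG = 1/1.10 + 1/33.0 + 1/3.00 = 1.273 (units of 1/kΩ).
R_H takes the fraction G_k/ΣG = 0.9091/1.273 = 0.7143, so I = 18.8 × 0.7143 = 13.43 mA.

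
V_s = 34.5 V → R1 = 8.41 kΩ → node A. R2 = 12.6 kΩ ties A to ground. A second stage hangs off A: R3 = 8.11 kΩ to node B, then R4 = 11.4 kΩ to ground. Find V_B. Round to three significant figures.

Node A sees R2 in parallel with the series input of stage 2, R3 + R4 = 19.51 kΩ.
R2 ‖ (R3+R4) = 7.656 kΩ.
V_A = 34.5 × 7.656/(8.41 + 7.656) = 16.44 V.
V_B = V_A × 0.5843 = 9.606 V.

V_B ≈ 9.61 V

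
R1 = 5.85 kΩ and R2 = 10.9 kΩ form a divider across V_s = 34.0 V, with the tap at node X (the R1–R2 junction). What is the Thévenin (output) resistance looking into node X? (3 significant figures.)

With V_s suppressed (replaced by a short), R_th = R1 ‖ R2 = (5.850 × 10.9)/(5.850 + 10.9) = 3.807 kΩ.

R_th ≈ 3.81 kΩ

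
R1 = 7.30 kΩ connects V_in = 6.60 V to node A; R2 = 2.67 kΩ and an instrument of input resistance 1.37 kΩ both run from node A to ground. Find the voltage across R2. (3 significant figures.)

The load sits in parallel with R2, giving an effective lower resistance R2' = R2·R_L/(R2+R_L) = 0.9054 kΩ.
Voltage divider with the loaded lower leg: V_out = 6.60 × 0.9054/(7.30 + 0.9054) = 6.60 × 0.1103 = 0.7283 V.

V_out ≈ 0.728 V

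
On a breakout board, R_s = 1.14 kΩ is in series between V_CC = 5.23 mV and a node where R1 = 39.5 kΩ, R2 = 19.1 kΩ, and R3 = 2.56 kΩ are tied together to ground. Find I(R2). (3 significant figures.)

I ≈ 0.179 µA

Equivalent of the parallel group: R_p = 2.135 kΩ.
Node voltage V_A = V_CC · R_p/(R_s + R_p) = 5.23 × 0.6520 = 3.410 mV.
I(R2) = V_A / R2 = 3.410/19.1 = 0.1785 µA.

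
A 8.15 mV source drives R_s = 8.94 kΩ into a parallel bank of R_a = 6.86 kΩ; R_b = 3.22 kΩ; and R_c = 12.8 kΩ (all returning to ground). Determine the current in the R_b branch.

I ≈ 0.438 µA

Equivalent of the parallel group: R_p = 1.871 kΩ.
V_A = 8.15 × 1.871/10.81 = 1.411 mV.
Branch current I = V_A/R_b = 1.411/3.22 = 0.4380 µA.
(Check via current divider: I_total = 0.7539 µA; share G_k/ΣG = 0.5811 → same result.)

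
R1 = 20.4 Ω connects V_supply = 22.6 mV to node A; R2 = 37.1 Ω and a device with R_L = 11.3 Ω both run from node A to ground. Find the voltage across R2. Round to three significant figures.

V_out ≈ 6.74 mV

First combine the lower leg with the load: R2 ‖ R_L = 8.662 Ω.
Now apply the divider: V_out = 22.6 × 0.2980 = 6.736 mV.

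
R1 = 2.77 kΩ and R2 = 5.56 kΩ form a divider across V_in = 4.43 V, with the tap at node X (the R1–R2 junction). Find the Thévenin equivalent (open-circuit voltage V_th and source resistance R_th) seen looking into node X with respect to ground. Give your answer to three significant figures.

V_th is the unloaded tap voltage: V_in · R2/(R1+R2) = 4.43 × 0.6675 = 2.957 V.
Looking into X with the source shorted: R_th = R1·R2/(R1+R2) = 2.770 × 5.56/8.330 = 1.849 kΩ.

V_th ≈ 2.96 V, R_th ≈ 1.85 kΩ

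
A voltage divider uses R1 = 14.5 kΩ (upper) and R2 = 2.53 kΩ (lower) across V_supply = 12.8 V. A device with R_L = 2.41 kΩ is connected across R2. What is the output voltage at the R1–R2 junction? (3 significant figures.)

V_out ≈ 1.00 V

First combine the lower leg with the load: R2 ‖ R_L = 1.234 kΩ.
Now apply the divider: V_out = 12.8 × 0.07844 = 1.004 V.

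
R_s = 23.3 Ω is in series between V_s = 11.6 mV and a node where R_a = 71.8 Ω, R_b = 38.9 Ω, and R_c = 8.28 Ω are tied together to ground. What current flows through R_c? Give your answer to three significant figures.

I ≈ 0.296 mA

Equivalent of the parallel group: R_p = 6.234 Ω.
Node voltage V_A = V_s · R_p/(R_s + R_p) = 11.6 × 0.2111 = 2.449 mV.
Branch current I = V_A/R_c = 2.449/8.28 = 0.2957 mA.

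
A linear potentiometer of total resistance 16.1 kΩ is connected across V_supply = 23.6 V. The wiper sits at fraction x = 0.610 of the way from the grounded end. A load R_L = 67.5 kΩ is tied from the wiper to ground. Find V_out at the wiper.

V_out ≈ 13.6 V

Split the track: R_lower = x·R_p = 9.821 kΩ, R_upper = (1−x)·R_p = 6.279 kΩ.
R_L loads the lower segment: effective lower R = 8.574 kΩ.
Then V_out = V_supply · 8.574/(6.279 + 8.574) = 13.62 V.
(Unloaded: V_out = x·V_supply = 14.4 V.)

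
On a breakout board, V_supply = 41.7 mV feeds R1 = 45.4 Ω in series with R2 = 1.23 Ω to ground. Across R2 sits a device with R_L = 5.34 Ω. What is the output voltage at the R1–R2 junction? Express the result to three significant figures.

V_out ≈ 0.898 mV

R2 ‖ R_L = (1.23 × 5.34)/(1.23 + 5.34) = 0.9997 Ω.
Now apply the divider: V_out = 41.7 × 0.02155 = 0.8985 mV.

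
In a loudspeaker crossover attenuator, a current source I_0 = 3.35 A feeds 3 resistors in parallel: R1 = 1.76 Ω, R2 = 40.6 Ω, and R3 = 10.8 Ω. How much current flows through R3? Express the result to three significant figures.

ΣG = 1/1.76 + 1/40.6 + 1/10.8 = 0.6854.
Current divider: I(R3) = I_0 · G_k/ΣG = 3.35 × (0.09259/0.6854) = 3.35 × 0.1351 = 0.4526 A.

I ≈ 0.453 A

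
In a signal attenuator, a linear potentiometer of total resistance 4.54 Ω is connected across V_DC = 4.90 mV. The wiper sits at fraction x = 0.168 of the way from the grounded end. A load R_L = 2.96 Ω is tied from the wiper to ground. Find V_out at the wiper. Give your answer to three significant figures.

The pot divides into 3.777 Ω above the wiper and 0.7627 Ω below.
Lower segment in parallel with the load: 0.7627 ‖ 2.96 = 0.6065 Ω.
V_out = 4.90 × 0.6065/(3.777 + 0.6065) = 0.6779 mV.

V_out ≈ 0.678 mV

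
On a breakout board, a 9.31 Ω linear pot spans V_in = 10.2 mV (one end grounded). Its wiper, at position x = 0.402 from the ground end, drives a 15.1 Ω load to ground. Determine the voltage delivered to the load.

Lower segment x·R_p = 3.743 Ω; upper segment (1−x)·R_p = 5.567 Ω.
R_L loads the lower segment: effective lower R = 2.999 Ω.
V_out = 10.2 × 2.999/(5.567 + 2.999) = 3.571 mV.
(Unloaded: V_out = x·V_in = 4.10 mV.)

V_out ≈ 3.57 mV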